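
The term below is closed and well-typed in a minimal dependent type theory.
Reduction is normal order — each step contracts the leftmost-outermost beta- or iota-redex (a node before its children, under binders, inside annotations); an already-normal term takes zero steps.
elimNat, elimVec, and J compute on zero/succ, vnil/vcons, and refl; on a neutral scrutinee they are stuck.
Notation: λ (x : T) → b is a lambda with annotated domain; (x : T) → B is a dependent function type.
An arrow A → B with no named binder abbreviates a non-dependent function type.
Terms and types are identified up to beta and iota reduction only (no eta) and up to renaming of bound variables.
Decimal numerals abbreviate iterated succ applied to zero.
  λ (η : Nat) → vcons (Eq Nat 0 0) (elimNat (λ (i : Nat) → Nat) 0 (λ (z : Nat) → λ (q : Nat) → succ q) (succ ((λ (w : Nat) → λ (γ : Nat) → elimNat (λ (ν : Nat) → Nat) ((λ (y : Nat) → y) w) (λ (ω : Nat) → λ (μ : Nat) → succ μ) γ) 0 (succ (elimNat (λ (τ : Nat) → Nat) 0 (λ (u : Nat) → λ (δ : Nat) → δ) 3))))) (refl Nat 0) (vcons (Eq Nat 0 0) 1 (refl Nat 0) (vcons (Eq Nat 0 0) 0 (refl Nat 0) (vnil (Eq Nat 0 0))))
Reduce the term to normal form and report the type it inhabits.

reduced normal form:
  λ (η : Nat) → vcons (Eq Nat 0 0) 2 (refl Nat 0) (vcons (Eq Nat 0 0) 1 (refl Nat 0) (vcons (Eq Nat 0 0) 0 (refl Nat 0) (vnil (Eq Nat 0 0))))
inferred type:
  Nat → Vec (Eq Nat 0 0) 3
observation: contracting an elimNat iota-redex first, the term normalizes in 24 steps.


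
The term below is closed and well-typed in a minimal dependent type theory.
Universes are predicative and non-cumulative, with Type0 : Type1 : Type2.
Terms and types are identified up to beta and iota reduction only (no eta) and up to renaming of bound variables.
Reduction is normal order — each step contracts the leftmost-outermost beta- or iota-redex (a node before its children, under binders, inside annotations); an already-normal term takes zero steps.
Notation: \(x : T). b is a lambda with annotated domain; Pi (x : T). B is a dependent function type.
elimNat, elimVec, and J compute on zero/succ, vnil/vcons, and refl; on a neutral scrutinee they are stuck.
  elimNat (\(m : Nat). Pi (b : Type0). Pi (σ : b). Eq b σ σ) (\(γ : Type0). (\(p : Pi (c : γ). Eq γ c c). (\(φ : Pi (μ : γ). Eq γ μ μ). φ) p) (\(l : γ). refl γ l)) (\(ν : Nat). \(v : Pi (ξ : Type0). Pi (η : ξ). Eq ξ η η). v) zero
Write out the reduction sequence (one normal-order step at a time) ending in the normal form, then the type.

normal-order reduction sequence:
  elimNat (\(m : Nat). Pi (b : Type0). Pi (σ : b). Eq b σ σ) (\(γ : Type0). (\(p : Pi (c : γ). Eq γ c c). (\(φ : Pi (μ : γ). Eq γ μ μ). φ) p) (\(l : γ). refl γ l)) (\(ν : Nat). \(v : Pi (ξ : Type0). Pi (η : ξ). Eq ξ η η). v) zero
  ~> \(m : Type0). (\(b : Pi (σ : m). Eq m σ σ). (\(γ : Pi (p : m). Eq m p p). γ) b) (\(c : m). refl m c)
  ~> \(m : Type0). (\(b : Pi (σ : m). Eq m σ σ). b) (\(γ : m). refl m γ)
  ~> \(m : Type0). \(b : m). refl m b
type:
  Pi (m : Type0). Pi (b : m). Eq m b b


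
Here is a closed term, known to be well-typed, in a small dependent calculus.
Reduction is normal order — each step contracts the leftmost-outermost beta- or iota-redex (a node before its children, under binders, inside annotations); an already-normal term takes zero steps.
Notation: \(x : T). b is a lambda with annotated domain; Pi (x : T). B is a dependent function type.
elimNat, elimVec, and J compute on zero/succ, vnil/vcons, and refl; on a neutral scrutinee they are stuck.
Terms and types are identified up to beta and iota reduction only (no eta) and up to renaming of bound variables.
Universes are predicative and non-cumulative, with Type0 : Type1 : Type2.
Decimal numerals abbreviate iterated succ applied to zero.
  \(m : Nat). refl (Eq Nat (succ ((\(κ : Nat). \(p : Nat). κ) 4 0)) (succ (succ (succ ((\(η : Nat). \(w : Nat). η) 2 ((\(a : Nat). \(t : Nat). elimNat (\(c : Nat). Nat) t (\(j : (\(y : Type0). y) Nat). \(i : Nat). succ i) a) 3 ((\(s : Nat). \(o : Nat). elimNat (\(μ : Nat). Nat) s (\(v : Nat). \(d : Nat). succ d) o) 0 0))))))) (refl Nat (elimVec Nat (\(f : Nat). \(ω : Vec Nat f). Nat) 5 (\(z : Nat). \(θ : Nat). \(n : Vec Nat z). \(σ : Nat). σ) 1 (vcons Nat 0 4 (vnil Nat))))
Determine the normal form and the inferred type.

resulting normal form:
  \(m : Nat). refl (Eq Nat 5 5) (refl Nat 5)
the term's type:
  Pi (m : Nat). Eq (Eq Nat 5 5) (refl Nat 5) (refl Nat 5)


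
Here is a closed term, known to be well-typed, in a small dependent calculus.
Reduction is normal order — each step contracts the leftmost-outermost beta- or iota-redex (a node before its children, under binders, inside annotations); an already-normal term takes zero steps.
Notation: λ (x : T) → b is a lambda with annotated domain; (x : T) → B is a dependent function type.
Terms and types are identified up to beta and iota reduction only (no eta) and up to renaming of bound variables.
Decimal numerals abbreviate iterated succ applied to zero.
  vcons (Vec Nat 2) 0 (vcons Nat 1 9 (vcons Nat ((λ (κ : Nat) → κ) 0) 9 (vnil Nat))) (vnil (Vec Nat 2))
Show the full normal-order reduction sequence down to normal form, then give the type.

normal-order reduction sequence:
  vcons (Vec Nat 2) 0 (vcons Nat 1 9 (vcons Nat ((λ (κ : Nat) → κ) 0) 9 (vnil Nat))) (vnil (Vec Nat 2))
  ~> vcons (Vec Nat 2) 0 (vcons Nat 1 9 (vcons Nat 0 9 (vnil Nat))) (vnil (Vec Nat 2))
the term's type:
  Vec (Vec Nat 2) 1


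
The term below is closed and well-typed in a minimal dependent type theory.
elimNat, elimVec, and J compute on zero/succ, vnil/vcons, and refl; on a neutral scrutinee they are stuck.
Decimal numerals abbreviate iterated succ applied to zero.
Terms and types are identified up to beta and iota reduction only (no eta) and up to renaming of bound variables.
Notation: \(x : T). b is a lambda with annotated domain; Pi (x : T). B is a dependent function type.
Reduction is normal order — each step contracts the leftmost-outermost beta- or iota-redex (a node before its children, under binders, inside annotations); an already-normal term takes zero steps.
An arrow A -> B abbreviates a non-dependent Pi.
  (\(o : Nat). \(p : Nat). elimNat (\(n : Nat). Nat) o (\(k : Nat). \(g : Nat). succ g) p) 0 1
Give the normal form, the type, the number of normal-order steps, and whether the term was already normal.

reduced normal form:
  1
the term's type:
  Nat
reduction steps (normal order): 6
started in normal form: no
first contracted redex: a beta-redex


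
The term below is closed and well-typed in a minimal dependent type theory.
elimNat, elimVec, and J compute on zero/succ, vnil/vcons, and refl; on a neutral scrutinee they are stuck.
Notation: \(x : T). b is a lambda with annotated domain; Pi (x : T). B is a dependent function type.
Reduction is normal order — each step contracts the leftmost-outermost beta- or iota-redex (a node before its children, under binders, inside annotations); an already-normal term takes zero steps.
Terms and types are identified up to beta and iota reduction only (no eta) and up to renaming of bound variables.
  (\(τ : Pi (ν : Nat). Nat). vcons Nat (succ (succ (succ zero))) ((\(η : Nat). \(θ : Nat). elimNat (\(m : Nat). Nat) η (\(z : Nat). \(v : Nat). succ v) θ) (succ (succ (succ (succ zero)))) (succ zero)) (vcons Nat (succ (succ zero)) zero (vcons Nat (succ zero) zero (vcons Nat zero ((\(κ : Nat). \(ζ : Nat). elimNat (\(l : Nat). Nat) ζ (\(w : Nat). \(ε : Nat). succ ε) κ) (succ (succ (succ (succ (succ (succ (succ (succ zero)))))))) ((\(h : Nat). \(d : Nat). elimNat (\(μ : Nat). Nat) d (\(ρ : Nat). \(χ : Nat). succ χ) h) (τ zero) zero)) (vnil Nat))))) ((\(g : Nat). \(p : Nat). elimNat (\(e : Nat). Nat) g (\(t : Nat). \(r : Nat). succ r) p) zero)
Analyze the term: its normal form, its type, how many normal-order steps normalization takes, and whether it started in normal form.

reduced normal form:
  vcons Nat (succ (succ (succ zero))) (succ (succ (succ (succ (succ zero))))) (vcons Nat (succ (succ zero)) zero (vcons Nat (succ zero) zero (vcons Nat zero (succ (succ (succ (succ (succ (succ (succ (succ zero)))))))) (vnil Nat))))
the term's type:
  Vec Nat (succ (succ (succ (succ zero))))
reduction steps (normal order): 40
term was already normal: no
first contracted redex: a beta-redex


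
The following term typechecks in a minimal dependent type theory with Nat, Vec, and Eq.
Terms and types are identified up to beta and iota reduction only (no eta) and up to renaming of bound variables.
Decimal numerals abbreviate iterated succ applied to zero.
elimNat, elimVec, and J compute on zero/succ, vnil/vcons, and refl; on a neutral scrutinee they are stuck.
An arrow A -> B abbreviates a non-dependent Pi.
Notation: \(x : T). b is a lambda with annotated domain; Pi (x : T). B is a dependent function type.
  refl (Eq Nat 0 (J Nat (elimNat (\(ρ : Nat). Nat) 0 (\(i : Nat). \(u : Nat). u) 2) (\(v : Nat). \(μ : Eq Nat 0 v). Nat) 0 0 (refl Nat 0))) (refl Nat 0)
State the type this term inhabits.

inferred type:
  Eq (Eq Nat 0 0) (refl Nat 0) (refl Nat 0)


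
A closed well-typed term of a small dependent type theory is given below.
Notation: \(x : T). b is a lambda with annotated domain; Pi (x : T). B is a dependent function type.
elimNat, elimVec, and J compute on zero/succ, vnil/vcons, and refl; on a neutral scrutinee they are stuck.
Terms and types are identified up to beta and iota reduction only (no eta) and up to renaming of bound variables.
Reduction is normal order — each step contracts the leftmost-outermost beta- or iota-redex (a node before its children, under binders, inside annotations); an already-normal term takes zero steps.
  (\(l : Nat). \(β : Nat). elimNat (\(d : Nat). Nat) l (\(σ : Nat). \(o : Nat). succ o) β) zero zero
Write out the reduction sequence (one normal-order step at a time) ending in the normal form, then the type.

normal-order reduction:
  (\(l : Nat). \(β : Nat). elimNat (\(d : Nat). Nat) l (\(σ : Nat). \(o : Nat). succ o) β) zero zero
  ~> (\(l : Nat). elimNat (\(β : Nat). Nat) zero (\(d : Nat). \(σ : Nat). succ σ) l) zero
  ~> elimNat (\(l : Nat). Nat) zero (\(β : Nat). \(d : Nat). succ d) zero
  ~> zero
the term's type:
  Nat


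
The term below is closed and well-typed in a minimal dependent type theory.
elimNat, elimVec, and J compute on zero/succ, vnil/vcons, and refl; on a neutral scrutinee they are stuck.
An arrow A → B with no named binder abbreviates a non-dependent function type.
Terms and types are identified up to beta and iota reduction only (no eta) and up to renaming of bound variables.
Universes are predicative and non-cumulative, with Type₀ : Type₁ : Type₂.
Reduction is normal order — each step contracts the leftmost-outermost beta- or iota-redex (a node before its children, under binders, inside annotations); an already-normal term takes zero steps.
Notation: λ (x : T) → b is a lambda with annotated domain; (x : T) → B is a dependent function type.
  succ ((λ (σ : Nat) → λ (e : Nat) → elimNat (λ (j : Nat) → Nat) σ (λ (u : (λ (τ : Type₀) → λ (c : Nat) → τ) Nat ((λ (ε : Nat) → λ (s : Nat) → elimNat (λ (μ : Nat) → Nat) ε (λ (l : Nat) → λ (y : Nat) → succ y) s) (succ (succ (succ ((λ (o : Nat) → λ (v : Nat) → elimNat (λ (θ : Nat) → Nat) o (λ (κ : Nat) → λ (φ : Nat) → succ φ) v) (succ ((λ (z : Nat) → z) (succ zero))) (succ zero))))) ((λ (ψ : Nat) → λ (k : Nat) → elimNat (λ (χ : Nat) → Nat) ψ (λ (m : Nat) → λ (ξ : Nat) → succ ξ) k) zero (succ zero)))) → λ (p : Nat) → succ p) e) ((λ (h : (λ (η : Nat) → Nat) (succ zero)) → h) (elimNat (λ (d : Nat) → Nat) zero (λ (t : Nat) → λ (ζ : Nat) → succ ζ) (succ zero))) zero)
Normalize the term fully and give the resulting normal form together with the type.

normal form:
  succ (succ zero)
inferred type:
  Nat
observation: normalization takes exactly 8 steps under the normal-order strategy.


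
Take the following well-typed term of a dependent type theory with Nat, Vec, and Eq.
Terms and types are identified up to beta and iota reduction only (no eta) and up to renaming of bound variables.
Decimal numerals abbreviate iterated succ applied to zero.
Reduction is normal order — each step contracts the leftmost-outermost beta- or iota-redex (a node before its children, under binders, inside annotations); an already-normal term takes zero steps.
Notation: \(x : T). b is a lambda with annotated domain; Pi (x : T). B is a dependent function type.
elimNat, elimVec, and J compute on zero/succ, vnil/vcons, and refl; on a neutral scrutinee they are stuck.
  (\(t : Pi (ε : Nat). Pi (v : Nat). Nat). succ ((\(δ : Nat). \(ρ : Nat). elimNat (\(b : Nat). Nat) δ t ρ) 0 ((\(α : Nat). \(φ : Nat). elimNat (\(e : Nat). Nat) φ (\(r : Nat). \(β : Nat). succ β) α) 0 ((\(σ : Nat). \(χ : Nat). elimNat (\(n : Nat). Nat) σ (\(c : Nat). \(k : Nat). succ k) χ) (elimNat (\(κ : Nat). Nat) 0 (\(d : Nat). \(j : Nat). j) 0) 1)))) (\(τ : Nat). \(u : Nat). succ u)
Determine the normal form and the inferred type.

resulting normal form:
  2
the term's type:
  Nat
observation: the term reaches its normal form after 17 normal-order steps.


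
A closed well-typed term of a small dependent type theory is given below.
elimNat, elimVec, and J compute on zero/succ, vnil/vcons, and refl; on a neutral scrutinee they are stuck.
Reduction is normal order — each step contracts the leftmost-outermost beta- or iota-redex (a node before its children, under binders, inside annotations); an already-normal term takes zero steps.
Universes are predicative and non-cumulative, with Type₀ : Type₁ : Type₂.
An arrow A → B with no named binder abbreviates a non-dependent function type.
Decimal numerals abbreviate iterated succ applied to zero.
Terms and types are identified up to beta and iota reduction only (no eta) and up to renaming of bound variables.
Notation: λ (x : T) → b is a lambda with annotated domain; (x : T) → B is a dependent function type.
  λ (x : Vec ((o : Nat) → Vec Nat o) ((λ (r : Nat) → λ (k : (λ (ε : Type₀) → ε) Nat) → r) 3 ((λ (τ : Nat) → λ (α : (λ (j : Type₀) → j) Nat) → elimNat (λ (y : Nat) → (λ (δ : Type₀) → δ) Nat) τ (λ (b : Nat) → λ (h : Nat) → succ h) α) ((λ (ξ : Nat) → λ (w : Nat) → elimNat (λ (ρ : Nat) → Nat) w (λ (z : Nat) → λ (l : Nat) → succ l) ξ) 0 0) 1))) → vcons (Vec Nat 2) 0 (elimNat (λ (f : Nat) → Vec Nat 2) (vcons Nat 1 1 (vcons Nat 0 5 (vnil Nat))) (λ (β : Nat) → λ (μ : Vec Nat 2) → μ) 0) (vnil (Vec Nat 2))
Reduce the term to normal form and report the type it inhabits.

normal form:
  λ (x : Vec ((o : Nat) → Vec Nat o) 3) → vcons (Vec Nat 2) 0 (vcons Nat 1 1 (vcons Nat 0 5 (vnil Nat))) (vnil (Vec Nat 2))
inferred type:
  Vec ((x : Nat) → Vec Nat x) 3 → Vec (Vec Nat 2) 1


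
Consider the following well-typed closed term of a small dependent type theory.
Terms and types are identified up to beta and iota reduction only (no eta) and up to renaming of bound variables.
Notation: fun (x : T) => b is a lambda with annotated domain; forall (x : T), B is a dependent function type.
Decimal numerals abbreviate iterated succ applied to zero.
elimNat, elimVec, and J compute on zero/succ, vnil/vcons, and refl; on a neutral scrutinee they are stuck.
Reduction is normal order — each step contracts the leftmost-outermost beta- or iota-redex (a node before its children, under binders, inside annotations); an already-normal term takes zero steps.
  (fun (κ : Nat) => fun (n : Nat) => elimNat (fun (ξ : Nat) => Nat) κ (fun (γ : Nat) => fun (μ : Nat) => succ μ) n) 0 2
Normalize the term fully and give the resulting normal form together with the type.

reduced normal form:
  2
type:
  Nat
observation: normalization takes exactly 9 steps under the normal-order strategy.


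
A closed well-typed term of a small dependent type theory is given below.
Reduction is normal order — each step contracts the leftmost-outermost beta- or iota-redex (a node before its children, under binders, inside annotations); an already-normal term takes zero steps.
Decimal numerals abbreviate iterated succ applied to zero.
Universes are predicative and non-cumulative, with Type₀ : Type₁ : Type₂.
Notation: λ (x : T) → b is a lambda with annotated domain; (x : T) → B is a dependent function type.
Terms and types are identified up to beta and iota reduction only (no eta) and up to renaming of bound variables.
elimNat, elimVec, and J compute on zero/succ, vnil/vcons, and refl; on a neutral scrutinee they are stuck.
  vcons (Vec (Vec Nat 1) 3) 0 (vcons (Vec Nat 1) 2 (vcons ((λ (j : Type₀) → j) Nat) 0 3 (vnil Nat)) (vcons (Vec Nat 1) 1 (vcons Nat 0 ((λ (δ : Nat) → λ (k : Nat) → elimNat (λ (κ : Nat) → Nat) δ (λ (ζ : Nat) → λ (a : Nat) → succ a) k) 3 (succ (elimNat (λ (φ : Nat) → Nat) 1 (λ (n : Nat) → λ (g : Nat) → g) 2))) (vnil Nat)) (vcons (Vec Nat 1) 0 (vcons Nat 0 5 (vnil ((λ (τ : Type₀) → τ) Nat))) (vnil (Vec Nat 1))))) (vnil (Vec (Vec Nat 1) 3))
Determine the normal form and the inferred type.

resulting normal form:
  vcons (Vec (Vec Nat 1) 3) 0 (vcons (Vec Nat 1) 2 (vcons Nat 0 3 (vnil Nat)) (vcons (Vec Nat 1) 1 (vcons Nat 0 5 (vnil Nat)) (vcons (Vec Nat 1) 0 (vcons Nat 0 5 (vnil Nat)) (vnil (Vec Nat 1))))) (vnil (Vec (Vec Nat 1) 3))
the term's type:
  Vec (Vec (Vec Nat 1) 3) 1


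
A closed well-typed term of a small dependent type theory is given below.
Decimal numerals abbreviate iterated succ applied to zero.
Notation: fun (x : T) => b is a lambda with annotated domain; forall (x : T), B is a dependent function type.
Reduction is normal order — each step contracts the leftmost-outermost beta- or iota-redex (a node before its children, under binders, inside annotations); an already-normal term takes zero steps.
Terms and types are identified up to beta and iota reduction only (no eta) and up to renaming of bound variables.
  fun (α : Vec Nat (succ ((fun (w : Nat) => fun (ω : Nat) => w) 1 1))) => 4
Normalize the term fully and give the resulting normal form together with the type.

resulting normal form:
  fun (α : Vec Nat 2) => 4
the term's type:
  forall (α : Vec Nat 2), Nat
observation: the term reaches its normal form after 2 normal-order steps.


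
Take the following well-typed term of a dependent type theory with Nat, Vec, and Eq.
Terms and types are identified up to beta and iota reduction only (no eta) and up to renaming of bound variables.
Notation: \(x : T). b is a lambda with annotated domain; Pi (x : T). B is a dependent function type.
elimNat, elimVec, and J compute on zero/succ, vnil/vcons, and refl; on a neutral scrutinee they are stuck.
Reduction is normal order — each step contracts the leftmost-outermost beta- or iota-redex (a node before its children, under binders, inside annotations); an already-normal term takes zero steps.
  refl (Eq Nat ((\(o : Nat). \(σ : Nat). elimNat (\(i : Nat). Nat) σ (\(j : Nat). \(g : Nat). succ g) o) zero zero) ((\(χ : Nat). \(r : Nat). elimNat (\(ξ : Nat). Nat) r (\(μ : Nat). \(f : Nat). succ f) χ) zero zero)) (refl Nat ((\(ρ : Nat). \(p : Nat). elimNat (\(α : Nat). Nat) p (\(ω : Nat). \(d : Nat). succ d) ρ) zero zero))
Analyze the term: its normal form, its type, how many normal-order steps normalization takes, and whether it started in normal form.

normal form:
  refl (Eq Nat zero zero) (refl Nat zero)
inferred type:
  Eq (Eq Nat zero zero) (refl Nat zero) (refl Nat zero)
normal-order step count: 9
term was already normal: no
first redex: a beta-redex


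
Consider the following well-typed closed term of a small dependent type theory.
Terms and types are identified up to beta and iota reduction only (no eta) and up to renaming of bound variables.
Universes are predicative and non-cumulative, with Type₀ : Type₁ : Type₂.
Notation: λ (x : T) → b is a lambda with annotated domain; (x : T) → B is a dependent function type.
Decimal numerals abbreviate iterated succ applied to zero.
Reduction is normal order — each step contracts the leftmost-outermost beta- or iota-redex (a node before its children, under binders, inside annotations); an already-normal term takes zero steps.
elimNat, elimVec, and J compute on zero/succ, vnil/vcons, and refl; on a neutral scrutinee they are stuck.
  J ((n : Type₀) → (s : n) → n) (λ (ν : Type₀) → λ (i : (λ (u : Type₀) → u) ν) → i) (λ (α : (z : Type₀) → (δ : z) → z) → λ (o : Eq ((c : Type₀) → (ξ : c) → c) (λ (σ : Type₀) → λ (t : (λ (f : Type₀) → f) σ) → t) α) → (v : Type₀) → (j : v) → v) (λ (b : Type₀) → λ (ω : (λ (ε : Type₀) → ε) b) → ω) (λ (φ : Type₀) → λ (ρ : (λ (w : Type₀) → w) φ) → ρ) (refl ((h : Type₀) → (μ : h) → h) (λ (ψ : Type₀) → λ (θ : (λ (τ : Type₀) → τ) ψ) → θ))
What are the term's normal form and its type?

normal form:
  λ (n : Type₀) → λ (s : n) → s
inferred type:
  (n : Type₀) → (s : n) → n
observation: the leftmost-outermost redex is a J iota-redex, and normalization takes 2 steps.


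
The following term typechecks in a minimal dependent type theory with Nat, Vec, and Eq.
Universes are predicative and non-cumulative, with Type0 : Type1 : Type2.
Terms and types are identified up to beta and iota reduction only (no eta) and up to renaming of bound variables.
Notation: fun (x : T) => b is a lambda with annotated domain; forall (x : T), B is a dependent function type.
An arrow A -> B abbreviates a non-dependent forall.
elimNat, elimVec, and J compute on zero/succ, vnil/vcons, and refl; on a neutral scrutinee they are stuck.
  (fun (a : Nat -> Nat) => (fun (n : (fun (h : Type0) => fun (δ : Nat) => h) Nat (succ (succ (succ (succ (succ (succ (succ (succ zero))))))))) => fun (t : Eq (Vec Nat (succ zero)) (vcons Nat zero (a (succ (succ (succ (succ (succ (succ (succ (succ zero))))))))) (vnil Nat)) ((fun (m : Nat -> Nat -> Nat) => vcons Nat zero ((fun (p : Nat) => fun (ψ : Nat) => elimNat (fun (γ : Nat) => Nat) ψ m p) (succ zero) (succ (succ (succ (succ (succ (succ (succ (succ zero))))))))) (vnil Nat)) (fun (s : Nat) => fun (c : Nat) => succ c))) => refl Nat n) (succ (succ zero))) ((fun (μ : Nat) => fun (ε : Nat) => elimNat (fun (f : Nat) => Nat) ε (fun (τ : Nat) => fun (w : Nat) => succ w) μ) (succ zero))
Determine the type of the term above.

inferred type:
  Eq (Vec Nat (succ zero)) (vcons Nat zero (succ (succ (succ (succ (succ (succ (succ (succ (succ zero))))))))) (vnil Nat)) (vcons Nat zero (succ (succ (succ (succ (succ (succ (succ (succ (succ zero))))))))) (vnil Nat)) -> Eq Nat (succ (succ zero)) (succ (succ zero))


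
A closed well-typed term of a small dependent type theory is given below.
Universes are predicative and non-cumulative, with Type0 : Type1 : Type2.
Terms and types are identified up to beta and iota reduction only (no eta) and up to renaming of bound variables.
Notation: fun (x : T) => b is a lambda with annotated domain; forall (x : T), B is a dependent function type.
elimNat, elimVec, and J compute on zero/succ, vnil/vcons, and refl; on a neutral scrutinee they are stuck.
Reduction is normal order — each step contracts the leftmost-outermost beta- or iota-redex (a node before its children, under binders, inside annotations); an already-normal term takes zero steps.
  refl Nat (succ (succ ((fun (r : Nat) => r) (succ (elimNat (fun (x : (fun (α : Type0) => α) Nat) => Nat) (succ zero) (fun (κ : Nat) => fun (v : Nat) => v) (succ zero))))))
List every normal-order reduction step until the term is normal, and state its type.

normal-order reduction:
  refl Nat (succ (succ ((fun (r : Nat) => r) (succ (elimNat (fun (x : (fun (α : Type0) => α) Nat) => Nat) (succ zero) (fun (κ : Nat) => fun (v : Nat) => v) (succ zero))))))
  ~> refl Nat (succ (succ (succ (elimNat (fun (r : (fun (x : Type0) => x) Nat) => Nat) (succ zero) (fun (α : Nat) => fun (κ : Nat) => κ) (succ zero)))))
  ~> refl Nat (succ (succ (succ ((fun (r : Nat) => fun (x : Nat) => x) zero (elimNat (fun (α : (fun (κ : Type0) => κ) Nat) => Nat) (succ zero) (fun (v : Nat) => fun (φ : Nat) => φ) zero)))))
  ~> refl Nat (succ (succ (succ ((fun (r : Nat) => r) (elimNat (fun (x : (fun (α : Type0) => α) Nat) => Nat) (succ zero) (fun (κ : Nat) => fun (v : Nat) => v) zero)))))
  ~> refl Nat (succ (succ (succ (elimNat (fun (r : (fun (x : Type0) => x) Nat) => Nat) (succ zero) (fun (α : Nat) => fun (κ : Nat) => κ) zero))))
  ~> refl Nat (succ (succ (succ (succ zero))))
type:
  Eq Nat (succ (succ (succ (succ zero)))) (succ (succ (succ (succ zero))))


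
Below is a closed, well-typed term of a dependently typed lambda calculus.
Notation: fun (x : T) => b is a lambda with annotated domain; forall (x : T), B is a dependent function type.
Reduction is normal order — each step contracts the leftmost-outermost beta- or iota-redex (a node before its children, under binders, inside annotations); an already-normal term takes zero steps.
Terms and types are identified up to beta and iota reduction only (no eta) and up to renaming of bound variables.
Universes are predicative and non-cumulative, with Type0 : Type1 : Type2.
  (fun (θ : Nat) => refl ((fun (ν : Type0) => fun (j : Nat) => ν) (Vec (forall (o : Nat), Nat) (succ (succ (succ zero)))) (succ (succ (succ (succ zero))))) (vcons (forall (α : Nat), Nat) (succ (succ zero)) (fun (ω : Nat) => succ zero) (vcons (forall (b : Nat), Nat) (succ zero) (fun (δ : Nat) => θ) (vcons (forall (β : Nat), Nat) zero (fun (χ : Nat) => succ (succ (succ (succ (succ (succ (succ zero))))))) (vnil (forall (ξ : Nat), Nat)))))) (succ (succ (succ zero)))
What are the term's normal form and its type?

resulting normal form:
  refl (Vec (forall (θ : Nat), Nat) (succ (succ (succ zero)))) (vcons (forall (ν : Nat), Nat) (succ (succ zero)) (fun (j : Nat) => succ zero) (vcons (forall (o : Nat), Nat) (succ zero) (fun (α : Nat) => succ (succ (succ zero))) (vcons (forall (ω : Nat), Nat) zero (fun (b : Nat) => succ (succ (succ (succ (succ (succ (succ zero))))))) (vnil (forall (δ : Nat), Nat)))))
inferred type:
  Eq (Vec (forall (θ : Nat), Nat) (succ (succ (succ zero)))) (vcons (forall (ν : Nat), Nat) (succ (succ zero)) (fun (j : Nat) => succ zero) (vcons (forall (o : Nat), Nat) (succ zero) (fun (α : Nat) => succ (succ (succ zero))) (vcons (forall (ω : Nat), Nat) zero (fun (b : Nat) => succ (succ (succ (succ (succ (succ (succ zero))))))) (vnil (forall (δ : Nat), Nat))))) (vcons (forall (β : Nat), Nat) (succ (succ zero)) (fun (χ : Nat) => succ zero) (vcons (forall (ξ : Nat), Nat) (succ zero) (fun (e : Nat) => succ (succ (succ zero))) (vcons (forall (v : Nat), Nat) zero (fun (φ : Nat) => succ (succ (succ (succ (succ (succ (succ zero))))))) (vnil (forall (h : Nat), Nat)))))
observation: 3 normal-order steps separate the term from its normal form.


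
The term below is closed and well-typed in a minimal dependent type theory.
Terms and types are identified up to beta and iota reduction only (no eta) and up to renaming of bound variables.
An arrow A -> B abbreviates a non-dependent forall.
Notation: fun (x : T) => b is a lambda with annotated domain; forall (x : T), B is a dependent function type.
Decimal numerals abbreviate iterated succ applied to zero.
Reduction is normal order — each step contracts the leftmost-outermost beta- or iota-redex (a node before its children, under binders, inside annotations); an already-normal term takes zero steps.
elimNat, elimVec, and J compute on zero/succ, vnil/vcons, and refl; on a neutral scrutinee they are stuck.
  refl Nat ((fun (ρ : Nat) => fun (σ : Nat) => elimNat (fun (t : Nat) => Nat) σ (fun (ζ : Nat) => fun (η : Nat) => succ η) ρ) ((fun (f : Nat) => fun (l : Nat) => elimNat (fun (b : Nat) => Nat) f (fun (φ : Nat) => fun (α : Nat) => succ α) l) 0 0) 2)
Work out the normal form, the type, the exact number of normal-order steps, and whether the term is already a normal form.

resulting normal form:
  refl Nat 2
the term's type:
  Eq Nat 2 2
reduction steps (normal order): 6
term was already normal: no
first contracted redex: a beta-redex


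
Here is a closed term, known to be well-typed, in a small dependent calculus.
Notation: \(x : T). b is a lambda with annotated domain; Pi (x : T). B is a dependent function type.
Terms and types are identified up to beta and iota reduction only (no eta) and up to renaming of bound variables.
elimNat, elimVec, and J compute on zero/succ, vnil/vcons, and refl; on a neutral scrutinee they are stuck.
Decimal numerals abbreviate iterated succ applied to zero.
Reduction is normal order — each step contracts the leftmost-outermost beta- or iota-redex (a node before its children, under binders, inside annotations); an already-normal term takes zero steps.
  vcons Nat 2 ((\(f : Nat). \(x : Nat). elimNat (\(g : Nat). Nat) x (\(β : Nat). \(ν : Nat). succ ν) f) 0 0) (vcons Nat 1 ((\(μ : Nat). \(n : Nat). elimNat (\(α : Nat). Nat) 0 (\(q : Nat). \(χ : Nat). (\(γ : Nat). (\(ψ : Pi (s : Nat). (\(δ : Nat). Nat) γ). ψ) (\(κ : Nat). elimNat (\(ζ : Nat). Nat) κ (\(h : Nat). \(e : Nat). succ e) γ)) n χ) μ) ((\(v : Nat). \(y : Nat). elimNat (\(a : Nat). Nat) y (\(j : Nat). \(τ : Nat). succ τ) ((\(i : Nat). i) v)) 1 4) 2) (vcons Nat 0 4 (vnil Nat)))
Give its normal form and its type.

normal form:
  vcons Nat 2 0 (vcons Nat 1 10 (vcons Nat 0 4 (vnil Nat)))
the term's type:
  Vec Nat 3


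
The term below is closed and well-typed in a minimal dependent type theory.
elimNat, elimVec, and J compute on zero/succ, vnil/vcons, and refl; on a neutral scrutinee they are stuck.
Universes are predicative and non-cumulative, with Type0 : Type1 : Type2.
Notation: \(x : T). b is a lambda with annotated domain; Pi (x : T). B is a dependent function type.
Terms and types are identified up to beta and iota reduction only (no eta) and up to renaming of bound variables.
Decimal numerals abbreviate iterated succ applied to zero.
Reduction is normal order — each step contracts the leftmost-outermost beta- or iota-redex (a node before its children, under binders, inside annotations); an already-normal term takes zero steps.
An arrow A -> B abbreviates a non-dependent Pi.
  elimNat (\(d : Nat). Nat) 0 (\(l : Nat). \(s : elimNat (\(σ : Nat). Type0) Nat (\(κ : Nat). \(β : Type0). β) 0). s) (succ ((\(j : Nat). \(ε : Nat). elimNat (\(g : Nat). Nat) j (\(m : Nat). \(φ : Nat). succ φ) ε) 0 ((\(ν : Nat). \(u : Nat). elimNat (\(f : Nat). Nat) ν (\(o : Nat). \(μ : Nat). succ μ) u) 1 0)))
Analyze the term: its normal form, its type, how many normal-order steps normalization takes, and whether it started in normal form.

normal form:
  0
type:
  Nat
steps to reach normal form (normal order): 17
started in normal form: no
first redex: an elimNat iota-redex


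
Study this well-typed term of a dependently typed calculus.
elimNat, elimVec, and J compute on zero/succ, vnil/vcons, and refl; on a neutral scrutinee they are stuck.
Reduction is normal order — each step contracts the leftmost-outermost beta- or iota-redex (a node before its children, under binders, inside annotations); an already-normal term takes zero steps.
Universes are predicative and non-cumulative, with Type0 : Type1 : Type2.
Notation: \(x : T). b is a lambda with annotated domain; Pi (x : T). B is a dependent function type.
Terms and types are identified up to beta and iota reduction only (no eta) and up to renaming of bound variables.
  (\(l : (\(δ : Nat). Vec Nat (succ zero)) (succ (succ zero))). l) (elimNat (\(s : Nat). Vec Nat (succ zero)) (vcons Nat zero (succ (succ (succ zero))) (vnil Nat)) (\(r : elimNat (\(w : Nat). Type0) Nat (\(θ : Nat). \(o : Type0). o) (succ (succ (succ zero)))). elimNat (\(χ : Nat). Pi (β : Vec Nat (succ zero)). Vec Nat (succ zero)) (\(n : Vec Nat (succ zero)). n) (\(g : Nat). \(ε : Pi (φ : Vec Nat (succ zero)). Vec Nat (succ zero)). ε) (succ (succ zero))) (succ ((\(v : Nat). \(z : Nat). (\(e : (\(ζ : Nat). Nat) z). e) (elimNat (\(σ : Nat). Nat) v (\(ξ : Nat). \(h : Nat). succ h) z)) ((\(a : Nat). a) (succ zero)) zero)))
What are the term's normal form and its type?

reduced normal form:
  vcons Nat zero (succ (succ (succ zero))) (vnil Nat)
the term's type:
  Vec Nat (succ zero)


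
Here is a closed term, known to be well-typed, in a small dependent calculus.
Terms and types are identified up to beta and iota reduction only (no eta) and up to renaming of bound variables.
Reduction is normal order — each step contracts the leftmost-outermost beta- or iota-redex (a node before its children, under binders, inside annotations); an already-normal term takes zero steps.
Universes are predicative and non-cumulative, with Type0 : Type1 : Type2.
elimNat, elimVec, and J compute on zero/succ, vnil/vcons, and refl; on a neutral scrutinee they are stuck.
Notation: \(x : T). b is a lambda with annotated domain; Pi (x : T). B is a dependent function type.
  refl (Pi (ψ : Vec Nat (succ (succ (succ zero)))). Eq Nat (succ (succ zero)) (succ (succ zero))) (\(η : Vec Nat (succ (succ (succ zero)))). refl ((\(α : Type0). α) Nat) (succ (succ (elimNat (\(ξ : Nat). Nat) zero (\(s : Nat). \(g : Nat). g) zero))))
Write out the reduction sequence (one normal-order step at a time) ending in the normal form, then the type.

normal-order reduction sequence:
  refl (Pi (ψ : Vec Nat (succ (succ (succ zero)))). Eq Nat (succ (succ zero)) (succ (succ zero))) (\(η : Vec Nat (succ (succ (succ zero)))). refl ((\(α : Type0). α) Nat) (succ (succ (elimNat (\(ξ : Nat). Nat) zero (\(s : Nat). \(g : Nat). g) zero))))
  ~> refl (Pi (ψ : Vec Nat (succ (succ (succ zero)))). Eq Nat (succ (succ zero)) (succ (succ zero))) (\(η : Vec Nat (succ (succ (succ zero)))). refl Nat (succ (succ (elimNat (\(α : Nat). Nat) zero (\(ξ : Nat). \(s : Nat). s) zero))))
  ~> refl (Pi (ψ : Vec Nat (succ (succ (succ zero)))). Eq Nat (succ (succ zero)) (succ (succ zero))) (\(η : Vec Nat (succ (succ (succ zero)))). refl Nat (succ (succ zero)))
type:
  Eq (Pi (ψ : Vec Nat (succ (succ (succ zero)))). Eq Nat (succ (succ zero)) (succ (succ zero))) (\(η : Vec Nat (succ (succ (succ zero)))). refl Nat (succ (succ zero))) (\(α : Vec Nat (succ (succ (succ zero)))). refl Nat (succ (succ zero)))


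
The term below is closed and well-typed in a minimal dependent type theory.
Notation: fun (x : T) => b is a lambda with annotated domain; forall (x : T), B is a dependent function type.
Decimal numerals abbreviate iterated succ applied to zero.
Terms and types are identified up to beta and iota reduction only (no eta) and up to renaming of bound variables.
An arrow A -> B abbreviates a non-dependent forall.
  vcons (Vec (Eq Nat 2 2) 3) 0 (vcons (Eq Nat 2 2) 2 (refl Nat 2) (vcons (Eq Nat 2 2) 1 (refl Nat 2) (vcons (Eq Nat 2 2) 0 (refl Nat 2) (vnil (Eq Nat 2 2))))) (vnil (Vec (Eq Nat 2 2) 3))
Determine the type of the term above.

inferred type:
  Vec (Vec (Eq Nat 2 2) 3) 1


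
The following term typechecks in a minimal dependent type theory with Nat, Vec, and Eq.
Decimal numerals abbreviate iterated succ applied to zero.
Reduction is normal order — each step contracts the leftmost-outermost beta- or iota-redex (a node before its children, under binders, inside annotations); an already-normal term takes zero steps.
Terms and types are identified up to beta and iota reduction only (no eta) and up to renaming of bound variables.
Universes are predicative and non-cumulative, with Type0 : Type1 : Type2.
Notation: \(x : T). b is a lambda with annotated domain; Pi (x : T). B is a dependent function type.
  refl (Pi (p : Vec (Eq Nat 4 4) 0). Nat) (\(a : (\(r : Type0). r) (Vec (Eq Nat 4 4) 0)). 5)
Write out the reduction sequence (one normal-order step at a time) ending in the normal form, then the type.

reduction (normal order):
  refl (Pi (p : Vec (Eq Nat 4 4) 0). Nat) (\(a : (\(r : Type0). r) (Vec (Eq Nat 4 4) 0)). 5)
  ~> refl (Pi (p : Vec (Eq Nat 4 4) 0). Nat) (\(a : Vec (Eq Nat 4 4) 0). 5)
inferred type:
  Eq (Pi (p : Vec (Eq Nat 4 4) 0). Nat) (\(a : Vec (Eq Nat 4 4) 0). 5) (\(r : Vec (Eq Nat 4 4) 0). 5)


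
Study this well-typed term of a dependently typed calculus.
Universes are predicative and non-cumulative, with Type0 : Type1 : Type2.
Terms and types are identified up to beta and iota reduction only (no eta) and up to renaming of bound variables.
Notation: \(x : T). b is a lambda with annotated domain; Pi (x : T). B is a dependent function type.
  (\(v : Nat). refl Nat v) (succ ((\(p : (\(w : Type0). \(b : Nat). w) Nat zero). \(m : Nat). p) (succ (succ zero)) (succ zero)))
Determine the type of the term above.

type:
  Eq Nat (succ (succ (succ zero))) (succ (succ (succ zero)))


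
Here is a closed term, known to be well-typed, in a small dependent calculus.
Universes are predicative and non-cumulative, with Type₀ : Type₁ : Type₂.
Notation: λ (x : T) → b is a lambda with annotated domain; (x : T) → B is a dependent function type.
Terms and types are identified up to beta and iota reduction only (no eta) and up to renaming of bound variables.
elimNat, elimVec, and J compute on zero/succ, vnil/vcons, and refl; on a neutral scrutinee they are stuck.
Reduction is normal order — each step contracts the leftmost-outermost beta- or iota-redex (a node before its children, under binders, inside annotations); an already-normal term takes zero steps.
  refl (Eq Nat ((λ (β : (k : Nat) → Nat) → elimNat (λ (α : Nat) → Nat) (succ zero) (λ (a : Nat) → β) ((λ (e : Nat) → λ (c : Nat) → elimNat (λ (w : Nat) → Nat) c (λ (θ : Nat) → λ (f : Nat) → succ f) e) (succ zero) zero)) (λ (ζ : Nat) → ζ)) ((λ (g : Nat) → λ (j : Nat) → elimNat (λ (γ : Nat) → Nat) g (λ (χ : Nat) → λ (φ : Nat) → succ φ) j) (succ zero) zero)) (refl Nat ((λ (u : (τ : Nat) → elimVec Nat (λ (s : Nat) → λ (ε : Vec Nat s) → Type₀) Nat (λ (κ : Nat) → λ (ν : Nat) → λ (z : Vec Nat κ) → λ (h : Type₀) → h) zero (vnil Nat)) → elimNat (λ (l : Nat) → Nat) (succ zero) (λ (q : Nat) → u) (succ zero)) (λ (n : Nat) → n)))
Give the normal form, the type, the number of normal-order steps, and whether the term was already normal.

resulting normal form:
  refl (Eq Nat (succ zero) (succ zero)) (refl Nat (succ zero))
the term's type:
  Eq (Eq Nat (succ zero) (succ zero)) (refl Nat (succ zero)) (refl Nat (succ zero))
reduction steps (normal order): 19
term was already normal: no
first contracted redex: a beta-redex


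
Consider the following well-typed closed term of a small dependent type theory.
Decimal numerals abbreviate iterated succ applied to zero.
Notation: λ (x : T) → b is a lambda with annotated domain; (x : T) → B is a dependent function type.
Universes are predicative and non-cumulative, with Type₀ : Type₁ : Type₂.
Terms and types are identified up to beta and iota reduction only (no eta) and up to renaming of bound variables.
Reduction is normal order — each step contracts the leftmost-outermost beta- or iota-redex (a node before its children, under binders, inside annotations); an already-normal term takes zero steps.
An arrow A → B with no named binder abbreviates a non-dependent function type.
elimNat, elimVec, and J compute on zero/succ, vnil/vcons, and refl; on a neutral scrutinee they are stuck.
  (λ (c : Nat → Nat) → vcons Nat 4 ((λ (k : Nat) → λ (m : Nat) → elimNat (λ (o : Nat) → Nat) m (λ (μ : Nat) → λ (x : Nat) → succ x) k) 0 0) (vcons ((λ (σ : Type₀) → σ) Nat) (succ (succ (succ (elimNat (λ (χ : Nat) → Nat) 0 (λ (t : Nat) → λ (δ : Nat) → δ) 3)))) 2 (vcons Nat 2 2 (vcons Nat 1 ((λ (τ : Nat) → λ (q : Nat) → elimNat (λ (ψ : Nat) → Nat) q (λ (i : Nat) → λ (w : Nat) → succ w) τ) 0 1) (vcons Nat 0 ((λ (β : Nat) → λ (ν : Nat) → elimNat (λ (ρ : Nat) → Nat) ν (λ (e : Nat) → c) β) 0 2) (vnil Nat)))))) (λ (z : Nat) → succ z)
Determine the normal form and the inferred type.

normal form:
  vcons Nat 4 0 (vcons Nat 3 2 (vcons Nat 2 2 (vcons Nat 1 1 (vcons Nat 0 2 (vnil Nat)))))
type:
  Vec Nat 5


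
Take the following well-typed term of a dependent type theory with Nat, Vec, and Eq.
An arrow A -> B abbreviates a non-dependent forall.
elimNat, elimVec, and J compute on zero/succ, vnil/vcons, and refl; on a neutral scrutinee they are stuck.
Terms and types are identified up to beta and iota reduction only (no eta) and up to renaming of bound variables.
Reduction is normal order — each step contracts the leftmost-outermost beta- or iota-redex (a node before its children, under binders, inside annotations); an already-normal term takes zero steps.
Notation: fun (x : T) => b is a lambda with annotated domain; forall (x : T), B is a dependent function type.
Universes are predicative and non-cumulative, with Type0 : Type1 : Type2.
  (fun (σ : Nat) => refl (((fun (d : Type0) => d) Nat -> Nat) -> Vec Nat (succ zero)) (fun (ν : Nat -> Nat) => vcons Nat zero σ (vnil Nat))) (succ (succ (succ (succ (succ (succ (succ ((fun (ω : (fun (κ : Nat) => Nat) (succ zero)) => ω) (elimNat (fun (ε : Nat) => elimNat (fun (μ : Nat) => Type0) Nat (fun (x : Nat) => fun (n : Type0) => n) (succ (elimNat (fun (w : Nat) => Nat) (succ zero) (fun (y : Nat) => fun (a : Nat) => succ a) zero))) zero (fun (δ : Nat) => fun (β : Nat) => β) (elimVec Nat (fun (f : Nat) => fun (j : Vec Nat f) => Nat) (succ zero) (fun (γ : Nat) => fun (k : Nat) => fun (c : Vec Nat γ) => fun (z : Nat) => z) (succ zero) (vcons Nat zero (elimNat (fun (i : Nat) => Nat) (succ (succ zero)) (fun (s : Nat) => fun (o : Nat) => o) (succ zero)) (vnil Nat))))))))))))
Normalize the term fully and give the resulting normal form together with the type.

resulting normal form:
  refl ((Nat -> Nat) -> Vec Nat (succ zero)) (fun (σ : Nat -> Nat) => vcons Nat zero (succ (succ (succ (succ (succ (succ (succ zero))))))) (vnil Nat))
the term's type:
  Eq ((Nat -> Nat) -> Vec Nat (succ zero)) (fun (σ : Nat -> Nat) => vcons Nat zero (succ (succ (succ (succ (succ (succ (succ zero))))))) (vnil Nat)) (fun (d : Nat -> Nat) => vcons Nat zero (succ (succ (succ (succ (succ (succ (succ zero))))))) (vnil Nat))
observation: the term reaches its normal form after 21 normal-order steps.
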